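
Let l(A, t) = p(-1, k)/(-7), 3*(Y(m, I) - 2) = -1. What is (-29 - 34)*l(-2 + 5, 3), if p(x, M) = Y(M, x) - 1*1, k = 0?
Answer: 6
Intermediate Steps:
Y(m, I) = 5/3 (Y(m, I) = 2 + (⅓)*(-1) = 2 - ⅓ = 5/3)
p(x, M) = ⅔ (p(x, M) = 5/3 - 1*1 = 5/3 - 1 = ⅔)
l(A, t) = -2/21 (l(A, t) = (⅔)/(-7) = (⅔)*(-⅐) = -2/21)
(-29 - 34)*l(-2 + 5, 3) = (-29 - 34)*(-2/21) = -63*(-2/21) = 6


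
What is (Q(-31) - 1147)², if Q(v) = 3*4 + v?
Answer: 1359556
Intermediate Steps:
Q(v) = 12 + v
(Q(-31) - 1147)² = ((12 - 31) - 1147)² = (-19 - 1147)² = (-1166)² = 1359556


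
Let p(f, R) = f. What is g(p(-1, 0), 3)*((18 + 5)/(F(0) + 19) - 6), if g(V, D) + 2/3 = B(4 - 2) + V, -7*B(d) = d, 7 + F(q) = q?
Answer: 287/36 ≈ 7.9722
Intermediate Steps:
F(q) = -7 + q
B(d) = -d/7
g(V, D) = -20/21 + V (g(V, D) = -⅔ + (-(4 - 2)/7 + V) = -⅔ + (-⅐*2 + V) = -⅔ + (-2/7 + V) = -20/21 + V)
g(p(-1, 0), 3)*((18 + 5)/(F(0) + 19) - 6) = (-20/21 - 1)*((18 + 5)/((-7 + 0) + 19) - 6) = -41*(23/(-7 + 19) - 6)/21 = -41*(23/12 - 6)/21 = -41/21*(-49/12) = 287/36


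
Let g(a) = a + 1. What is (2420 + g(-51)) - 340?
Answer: 2030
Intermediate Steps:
g(a) = 1 + a
(2420 + g(-51)) - 340 = (2420 + (1 - 51)) - 340 = (2420 - 50) - 340 = 2370 - 340 = 2030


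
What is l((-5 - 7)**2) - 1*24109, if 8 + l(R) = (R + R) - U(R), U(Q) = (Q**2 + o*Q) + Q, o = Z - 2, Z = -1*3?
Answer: -43989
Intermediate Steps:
Z = -3
o = -5 (o = -3 - 2 = -5)
U(Q) = Q**2 - 4*Q (U(Q) = (Q**2 - 5*Q) + Q = Q**2 - 4*Q)
l(R) = -8 + 2*R - R*(-4 + R) (l(R) = -8 + ((R + R) - R*(-4 + R)) = -8 + (2*R - R*(-4 + R)) = -8 + 2*R - R*(-4 + R))
l((-5 - 7)**2) - 1*24109 = (-8 - ((-5 - 7)**2)**2 + 6*(-5 - 7)**2) - 1*24109 = (-8 - ((-12)**2)**2 + 6*(-12)**2) - 24109 = (-8 - 1*144**2 + 6*144) - 24109 = (-8 - 1*20736 + 864) - 24109 = (-8 - 20736 + 864) - 24109 = -19880 - 24109 = -43989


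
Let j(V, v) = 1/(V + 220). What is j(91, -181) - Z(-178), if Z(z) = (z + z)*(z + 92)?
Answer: -9521575/311 ≈ -30616.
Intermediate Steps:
j(V, v) = 1/(220 + V)
Z(z) = 2*z*(92 + z) (Z(z) = (2*z)*(92 + z) = 2*z*(92 + z))
j(91, -181) - Z(-178) = 1/(220 + 91) - 2*(-178)*(92 - 178) = 1/311 - 2*(-178)*(-86) = 1/311 - 1*30616 = 1/311 - 30616 = -9521575/311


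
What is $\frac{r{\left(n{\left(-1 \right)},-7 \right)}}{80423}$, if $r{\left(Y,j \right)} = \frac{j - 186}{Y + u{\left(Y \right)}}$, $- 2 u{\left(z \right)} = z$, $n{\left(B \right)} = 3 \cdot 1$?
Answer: $- \frac{386}{241269} \approx -0.0015999$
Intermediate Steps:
$n{\left(B \right)} = 3$
$u{\left(z \right)} = - \frac{z}{2}$
$r{\left(Y,j \right)} = \frac{2 \left(-186 + j\right)}{Y}$ ($r{\left(Y,j \right)} = \frac{j - 186}{Y - \frac{Y}{2}} = \frac{-186 + j}{\frac{1}{2} Y} = \left(-186 + j\right) \frac{2}{Y} = \frac{2 \left(-186 + j\right)}{Y}$)
$\frac{r{\left(n{\left(-1 \right)},-7 \right)}}{80423} = \frac{2 \cdot \frac{1}{3} \left(-186 - 7\right)}{80423} = 2 \cdot \frac{1}{3} \left(-193\right) \frac{1}{80423} = \left(- \frac{386}{3}\right) \frac{1}{80423} = - \frac{386}{241269}$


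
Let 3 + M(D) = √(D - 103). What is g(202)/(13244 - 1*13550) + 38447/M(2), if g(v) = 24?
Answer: -5882831/5610 - 38447*I*√101/110 ≈ -1048.6 - 3512.6*I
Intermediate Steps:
M(D) = -3 + √(-103 + D) (M(D) = -3 + √(D - 103) = -3 + √(-103 + D))
g(202)/(13244 - 1*13550) + 38447/M(2) = 24/(13244 - 1*13550) + 38447/(-3 + √(-103 + 2)) = 24/(13244 - 13550) + 38447/(-3 + √(-101)) = 24/(-306) + 38447/(-3 + I*√101) = 24*(-1/306) + 38447/(-3 + I*√101) = -4/51 + 38447/(-3 + I*√101)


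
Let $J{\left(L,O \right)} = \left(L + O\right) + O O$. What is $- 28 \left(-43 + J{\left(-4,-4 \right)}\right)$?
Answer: $980$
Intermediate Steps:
$J{\left(L,O \right)} = L + O + O^{2}$ ($J{\left(L,O \right)} = \left(L + O\right) + O^{2} = L + O + O^{2}$)
$- 28 \left(-43 + J{\left(-4,-4 \right)}\right) = - 28 \left(-43 - \left(8 - 16\right)\right) = - 28 \left(-43 - -8\right) = - 28 \left(-43 + 8\right) = \left(-28\right) \left(-35\right) = 980$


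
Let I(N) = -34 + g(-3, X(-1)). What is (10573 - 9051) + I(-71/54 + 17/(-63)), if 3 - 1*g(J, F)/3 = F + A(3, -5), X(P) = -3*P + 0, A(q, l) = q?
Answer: 1479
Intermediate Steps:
X(P) = -3*P
g(J, F) = -3*F (g(J, F) = 9 - 3*(F + 3) = 9 - 3*(3 + F) = 9 + (-9 - 3*F) = -3*F)
I(N) = -43 (I(N) = -34 - (-9)*(-1) = -34 - 3*3 = -34 - 9 = -43)
(10573 - 9051) + I(-71/54 + 17/(-63)) = (10573 - 9051) - 43 = 1522 - 43 = 1479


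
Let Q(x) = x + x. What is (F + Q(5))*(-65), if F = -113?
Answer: 6695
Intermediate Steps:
Q(x) = 2*x
(F + Q(5))*(-65) = (-113 + 2*5)*(-65) = (-113 + 10)*(-65) = -103*(-65) = 6695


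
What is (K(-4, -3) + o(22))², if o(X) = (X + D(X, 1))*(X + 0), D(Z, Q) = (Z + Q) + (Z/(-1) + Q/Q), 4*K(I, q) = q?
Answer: 4447881/16 ≈ 2.7799e+5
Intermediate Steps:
K(I, q) = q/4
D(Z, Q) = 1 + Q (D(Z, Q) = (Q + Z) + (Z*(-1) + 1) = (Q + Z) + (-Z + 1) = (Q + Z) + (1 - Z) = 1 + Q)
o(X) = X*(2 + X) (o(X) = (X + (1 + 1))*(X + 0) = (X + 2)*X = (2 + X)*X = X*(2 + X))
(K(-4, -3) + o(22))² = ((¼)*(-3) + 22*(2 + 22))² = (-¾ + 22*24)² = (-¾ + 528)² = (2109/4)² = 4447881/16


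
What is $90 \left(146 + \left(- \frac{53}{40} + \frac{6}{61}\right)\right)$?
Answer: $\frac{3179223}{244} \approx 13030.0$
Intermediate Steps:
$90 \left(146 + \left(- \frac{53}{40} + \frac{6}{61}\right)\right) = 90 \left(146 - \frac{2993}{2440}\right) = 90 \cdot \frac{353247}{2440} = \frac{3179223}{244}$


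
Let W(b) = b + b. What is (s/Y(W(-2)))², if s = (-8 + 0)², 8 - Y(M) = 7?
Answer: 4096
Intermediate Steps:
W(b) = 2*b
Y(M) = 1 (Y(M) = 8 - 1*7 = 8 - 7 = 1)
s = 64 (s = (-8)² = 64)
(s/Y(W(-2)))² = (64/1)² = (64*1)² = 64² = 4096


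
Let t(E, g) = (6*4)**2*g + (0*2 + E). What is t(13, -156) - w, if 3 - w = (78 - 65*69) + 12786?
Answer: -81467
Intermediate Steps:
t(E, g) = E + 576*g (t(E, g) = 24**2*g + (0 + E) = 576*g + E = E + 576*g)
w = -8376 (w = 3 - ((78 - 65*69) + 12786) = 3 - ((78 - 4485) + 12786) = 3 - (-4407 + 12786) = 3 - 1*8379 = 3 - 8379 = -8376)
t(13, -156) - w = (13 + 576*(-156)) - 1*(-8376) = (13 - 89856) + 8376 = -89843 + 8376 = -81467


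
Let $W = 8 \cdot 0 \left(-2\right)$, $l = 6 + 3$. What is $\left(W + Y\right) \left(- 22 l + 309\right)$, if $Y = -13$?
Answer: $-1443$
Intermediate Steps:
$l = 9$
$W = 0$ ($W = 0 \left(-2\right) = 0$)
$\left(W + Y\right) \left(- 22 l + 309\right) = \left(0 - 13\right) \left(\left(-22\right) 9 + 309\right) = - 13 \left(-198 + 309\right) = \left(-13\right) 111 = -1443$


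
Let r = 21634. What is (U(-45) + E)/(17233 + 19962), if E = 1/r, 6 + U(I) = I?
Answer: -1103333/804676630 ≈ -0.0013712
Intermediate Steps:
U(I) = -6 + I
E = 1/21634 ≈ 4.6224e-5
(U(-45) + E)/(17233 + 19962) = ((-6 - 45) + 1/21634)/(17233 + 19962) = (-51 + 1/21634)/37195 = -1103333/21634*1/37195 = -1103333/804676630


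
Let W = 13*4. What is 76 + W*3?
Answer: 232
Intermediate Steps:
W = 52
76 + W*3 = 76 + 52*3 = 76 + 156 = 232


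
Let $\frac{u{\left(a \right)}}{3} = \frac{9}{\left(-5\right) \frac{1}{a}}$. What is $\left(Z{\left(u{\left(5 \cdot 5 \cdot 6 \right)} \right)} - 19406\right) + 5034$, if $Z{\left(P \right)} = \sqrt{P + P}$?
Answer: $-14372 + 18 i \sqrt{5} \approx -14372.0 + 40.249 i$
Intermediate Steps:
$u{\left(a \right)} = - \frac{27 a}{5}$ ($u{\left(a \right)} = 3 \frac{9}{\left(-5\right) \frac{1}{a}} = 3 \cdot 9 \left(- \frac{a}{5}\right) = 3 \left(- \frac{9 a}{5}\right) = - \frac{27 a}{5}$)
$Z{\left(P \right)} = \sqrt{2} \sqrt{P}$ ($Z{\left(P \right)} = \sqrt{2 P} = \sqrt{2} \sqrt{P}$)
$\left(Z{\left(u{\left(5 \cdot 5 \cdot 6 \right)} \right)} - 19406\right) + 5034 = \left(\sqrt{2} \sqrt{- \frac{27 \cdot 5 \cdot 5 \cdot 6}{5}} - 19406\right) + 5034 = \left(\sqrt{2} \sqrt{- \frac{27 \cdot 25 \cdot 6}{5}} - 19406\right) + 5034 = \left(\sqrt{2} \sqrt{\left(- \frac{27}{5}\right) 150} - 19406\right) + 5034 = \left(\sqrt{2} \sqrt{-810} - 19406\right) + 5034 = \left(\sqrt{2} \cdot 9 i \sqrt{10} - 19406\right) + 5034 = \left(18 i \sqrt{5} - 19406\right) + 5034 = \left(-19406 + 18 i \sqrt{5}\right) + 5034 = -14372 + 18 i \sqrt{5}$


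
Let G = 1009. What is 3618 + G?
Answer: 4627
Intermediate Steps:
3618 + G = 3618 + 1009 = 4627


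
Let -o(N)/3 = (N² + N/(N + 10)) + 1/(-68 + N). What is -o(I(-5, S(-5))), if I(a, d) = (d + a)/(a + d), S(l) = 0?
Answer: 2379/737 ≈ 3.2280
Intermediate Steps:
I(a, d) = 1 (I(a, d) = (a + d)/(a + d) = 1)
o(N) = -3*N² - 3/(-68 + N) - 3*N/(10 + N) (o(N) = -3*((N² + N/(N + 10)) + 1/(-68 + N)) = -3*((N² + N/(10 + N)) + 1/(-68 + N)) = -3*(N² + 1/(-68 + N) + N/(10 + N)) = -3*N² - 3/(-68 + N) - 3*N/(10 + N))
-o(I(-5, S(-5))) = -3*(10 + 1⁴ - 679*1² - 67*1 - 58*1³)/(680 - 1*1² + 58*1) = -3*(10 + 1 - 679*1 - 67 - 58*1)/(680 - 1*1 + 58) = -3*(10 + 1 - 679 - 67 - 58)/(680 - 1 + 58) = -3*(-793)/737 = -1*(-2379/737) = 2379/737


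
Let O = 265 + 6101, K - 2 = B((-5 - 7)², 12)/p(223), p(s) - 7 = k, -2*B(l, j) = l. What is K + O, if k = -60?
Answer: 337576/53 ≈ 6369.4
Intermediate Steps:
B(l, j) = -l/2
p(s) = -53 (p(s) = 7 - 60 = -53)
K = 178/53 (K = 2 - (-5 - 7)²/2/(-53) = 2 - ½*(-12)²*(-1/53) = 2 - ½*144*(-1/53) = 2 - 72*(-1/53) = 2 + 72/53 = 178/53 ≈ 3.3585)
O = 6366
K + O = 178/53 + 6366 = 337576/53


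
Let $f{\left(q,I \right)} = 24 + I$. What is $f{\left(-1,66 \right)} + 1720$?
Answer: $1810$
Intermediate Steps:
$f{\left(-1,66 \right)} + 1720 = \left(24 + 66\right) + 1720 = 90 + 1720 = 1810$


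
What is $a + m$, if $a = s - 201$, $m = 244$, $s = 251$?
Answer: $294$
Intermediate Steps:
$a = 50$ ($a = 251 - 201 = 50$)
$a + m = 50 + 244 = 294$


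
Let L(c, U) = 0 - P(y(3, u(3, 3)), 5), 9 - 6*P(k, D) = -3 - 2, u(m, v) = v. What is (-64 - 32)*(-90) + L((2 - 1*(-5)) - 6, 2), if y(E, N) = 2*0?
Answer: 25913/3 ≈ 8637.7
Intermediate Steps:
y(E, N) = 0
P(k, D) = 7/3 (P(k, D) = 3/2 - (-3 - 2)/6 = 3/2 - ⅙*(-5) = 3/2 + ⅚ = 7/3)
L(c, U) = -7/3 (L(c, U) = 0 - 1*7/3 = 0 - 7/3 = -7/3)
(-64 - 32)*(-90) + L((2 - 1*(-5)) - 6, 2) = (-64 - 32)*(-90) - 7/3 = -96*(-90) - 7/3 = 8640 - 7/3 = 25913/3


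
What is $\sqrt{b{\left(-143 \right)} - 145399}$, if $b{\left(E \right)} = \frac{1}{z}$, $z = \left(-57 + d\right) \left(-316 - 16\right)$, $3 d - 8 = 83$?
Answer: $\frac{i \sqrt{1602645936355}}{3320} \approx 381.31 i$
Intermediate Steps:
$d = \frac{91}{3}$ ($d = \frac{8}{3} + \frac{1}{3} \cdot 83 = \frac{8}{3} + \frac{83}{3} = \frac{91}{3} \approx 30.333$)
$z = \frac{26560}{3}$ ($z = \left(-57 + \frac{91}{3}\right) \left(-316 - 16\right) = \left(- \frac{80}{3}\right) \left(-332\right) = \frac{26560}{3} \approx 8853.3$)
$b{\left(E \right)} = \frac{3}{26560}$ ($b{\left(E \right)} = \frac{1}{\frac{26560}{3}} = \frac{3}{26560}$)
$\sqrt{b{\left(-143 \right)} - 145399} = \sqrt{\frac{3}{26560} - 145399} = \sqrt{- \frac{3861797437}{26560}} = \frac{i \sqrt{1602645936355}}{3320}$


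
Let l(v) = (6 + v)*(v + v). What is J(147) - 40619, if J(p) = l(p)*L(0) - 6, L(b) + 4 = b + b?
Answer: -220553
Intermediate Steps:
L(b) = -4 + 2*b (L(b) = -4 + (b + b) = -4 + 2*b)
l(v) = 2*v*(6 + v) (l(v) = (6 + v)*(2*v) = 2*v*(6 + v))
J(p) = -6 - 8*p*(6 + p) (J(p) = (2*p*(6 + p))*(-4 + 2*0) - 6 = (2*p*(6 + p))*(-4 + 0) - 6 = (2*p*(6 + p))*(-4) - 6 = -8*p*(6 + p) - 6 = -6 - 8*p*(6 + p))
J(147) - 40619 = (-6 - 8*147*(6 + 147)) - 40619 = (-6 - 8*147*153) - 40619 = (-6 - 179928) - 40619 = -179934 - 40619 = -220553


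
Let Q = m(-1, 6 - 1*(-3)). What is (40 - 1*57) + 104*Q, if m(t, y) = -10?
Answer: -1057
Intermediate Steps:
Q = -10
(40 - 1*57) + 104*Q = (40 - 1*57) + 104*(-10) = (40 - 57) - 1040 = -17 - 1040 = -1057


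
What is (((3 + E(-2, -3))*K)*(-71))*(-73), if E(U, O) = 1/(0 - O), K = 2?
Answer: 103660/3 ≈ 34553.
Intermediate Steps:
E(U, O) = -1/O (E(U, O) = 1/(-O) = -1/O)
(((3 + E(-2, -3))*K)*(-71))*(-73) = (((3 - 1/(-3))*2)*(-71))*(-73) = (((3 - 1*(-⅓))*2)*(-71))*(-73) = (((3 + ⅓)*2)*(-71))*(-73) = (((10/3)*2)*(-71))*(-73) = ((20/3)*(-71))*(-73) = -1420/3*(-73) = 103660/3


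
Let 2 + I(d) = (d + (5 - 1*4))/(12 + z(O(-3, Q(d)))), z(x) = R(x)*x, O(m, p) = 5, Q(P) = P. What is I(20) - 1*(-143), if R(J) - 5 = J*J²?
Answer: 93363/662 ≈ 141.03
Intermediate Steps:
R(J) = 5 + J³ (R(J) = 5 + J*J² = 5 + J³)
z(x) = x*(5 + x³) (z(x) = (5 + x³)*x = x*(5 + x³))
I(d) = -1323/662 + d/662 (I(d) = -2 + (d + (5 - 1*4))/(12 + 5*(5 + 5³)) = -2 + (d + (5 - 4))/(12 + 5*(5 + 125)) = -2 + (d + 1)/(12 + 5*130) = -2 + (1 + d)/(12 + 650) = -2 + (1 + d)/662 = -2 + (1 + d)*(1/662) = -2 + (1/662 + d/662) = -1323/662 + d/662)
I(20) - 1*(-143) = (-1323/662 + (1/662)*20) - 1*(-143) = (-1323/662 + 10/331) + 143 = -1303/662 + 143 = 93363/662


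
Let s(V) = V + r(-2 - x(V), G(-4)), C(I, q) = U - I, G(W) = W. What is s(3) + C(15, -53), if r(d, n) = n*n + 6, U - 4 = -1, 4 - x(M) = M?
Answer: 13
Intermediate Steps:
x(M) = 4 - M
U = 3 (U = 4 - 1 = 3)
r(d, n) = 6 + n² (r(d, n) = n² + 6 = 6 + n²)
C(I, q) = 3 - I
s(V) = 22 + V (s(V) = V + (6 + (-4)²) = V + (6 + 16) = V + 22 = 22 + V)
s(3) + C(15, -53) = (22 + 3) + (3 - 1*15) = 25 + (3 - 15) = 25 - 12 = 13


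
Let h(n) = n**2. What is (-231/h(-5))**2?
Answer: 53361/625 ≈ 85.378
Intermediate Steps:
(-231/h(-5))**2 = (-231/((-5)**2))**2 = (-231/25)**2 = 53361/625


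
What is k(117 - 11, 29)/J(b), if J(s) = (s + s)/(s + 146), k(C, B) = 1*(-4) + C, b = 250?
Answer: 10098/125 ≈ 80.784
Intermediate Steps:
k(C, B) = -4 + C
J(s) = 2*s/(146 + s) (J(s) = (2*s)/(146 + s) = 2*s/(146 + s))
k(117 - 11, 29)/J(b) = (-4 + (117 - 11))/((2*250/(146 + 250))) = (-4 + 106)/((2*250/396)) = 102/((2*250*(1/396))) = 102/(125/99) = 102*(99/125) = 10098/125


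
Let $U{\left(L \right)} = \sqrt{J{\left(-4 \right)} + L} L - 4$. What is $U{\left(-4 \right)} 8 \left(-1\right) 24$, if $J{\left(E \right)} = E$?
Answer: $768 + 1536 i \sqrt{2} \approx 768.0 + 2172.2 i$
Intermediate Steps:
$U{\left(L \right)} = -4 + L \sqrt{-4 + L}$ ($U{\left(L \right)} = \sqrt{-4 + L} L - 4 = L \sqrt{-4 + L} - 4 = -4 + L \sqrt{-4 + L}$)
$U{\left(-4 \right)} 8 \left(-1\right) 24 = \left(-4 - 4 \sqrt{-4 - 4}\right) 8 \left(-1\right) 24 = \left(-4 - 4 \sqrt{-8}\right) \left(-8\right) 24 = \left(-4 - 4 \cdot 2 i \sqrt{2}\right) \left(-8\right) 24 = \left(-4 - 8 i \sqrt{2}\right) \left(-8\right) 24 = \left(32 + 64 i \sqrt{2}\right) 24 = 768 + 1536 i \sqrt{2}$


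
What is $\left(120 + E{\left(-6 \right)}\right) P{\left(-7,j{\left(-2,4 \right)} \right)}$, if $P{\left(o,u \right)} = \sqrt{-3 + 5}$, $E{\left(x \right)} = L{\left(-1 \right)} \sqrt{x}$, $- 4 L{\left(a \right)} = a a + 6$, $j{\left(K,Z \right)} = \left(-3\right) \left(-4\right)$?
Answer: $\frac{\sqrt{2} \left(480 - 7 i \sqrt{6}\right)}{4} \approx 169.71 - 6.0622 i$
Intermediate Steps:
$j{\left(K,Z \right)} = 12$
$L{\left(a \right)} = - \frac{3}{2} - \frac{a^{2}}{4}$ ($L{\left(a \right)} = - \frac{a a + 6}{4} = - \frac{a^{2} + 6}{4} = - \frac{6 + a^{2}}{4} = - \frac{3}{2} - \frac{a^{2}}{4}$)
$E{\left(x \right)} = - \frac{7 \sqrt{x}}{4}$ ($E{\left(x \right)} = \left(- \frac{3}{2} - \frac{\left(-1\right)^{2}}{4}\right) \sqrt{x} = \left(- \frac{3}{2} - \frac{1}{4}\right) \sqrt{x} = - \frac{7 \sqrt{x}}{4}$)
$P{\left(o,u \right)} = \sqrt{2}$
$\left(120 + E{\left(-6 \right)}\right) P{\left(-7,j{\left(-2,4 \right)} \right)} = \left(120 - \frac{7 \sqrt{-6}}{4}\right) \sqrt{2} = \left(120 - \frac{7 i \sqrt{6}}{4}\right) \sqrt{2} = \sqrt{2} \left(120 - \frac{7 i \sqrt{6}}{4}\right)$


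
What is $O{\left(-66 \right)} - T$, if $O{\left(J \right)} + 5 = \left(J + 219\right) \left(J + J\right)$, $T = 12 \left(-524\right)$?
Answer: $-13913$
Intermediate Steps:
$T = -6288$
$O{\left(J \right)} = -5 + 2 J \left(219 + J\right)$ ($O{\left(J \right)} = -5 + \left(J + 219\right) \left(J + J\right) = -5 + \left(219 + J\right) 2 J = -5 + 2 J \left(219 + J\right)$)
$O{\left(-66 \right)} - T = \left(-5 + 2 \left(-66\right)^{2} + 438 \left(-66\right)\right) - -6288 = \left(-5 + 2 \cdot 4356 - 28908\right) + 6288 = \left(-5 + 8712 - 28908\right) + 6288 = -20201 + 6288 = -13913$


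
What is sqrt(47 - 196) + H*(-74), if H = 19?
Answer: -1406 + I*sqrt(149) ≈ -1406.0 + 12.207*I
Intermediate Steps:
sqrt(47 - 196) + H*(-74) = sqrt(47 - 196) + 19*(-74) = sqrt(-149) - 1406 = I*sqrt(149) - 1406 = -1406 + I*sqrt(149)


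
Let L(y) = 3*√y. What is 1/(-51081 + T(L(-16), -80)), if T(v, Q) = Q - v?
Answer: -51161/2617448065 + 12*I/2617448065 ≈ -1.9546e-5 + 4.5846e-9*I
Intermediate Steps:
1/(-51081 + T(L(-16), -80)) = 1/(-51081 + (-80 - 3*√(-16))) = 1/(-51081 + (-80 - 3*4*I)) = 1/(-51081 + (-80 - 12*I)) = 1/(-51161 - 12*I) = (-51161 + 12*I)/2617448065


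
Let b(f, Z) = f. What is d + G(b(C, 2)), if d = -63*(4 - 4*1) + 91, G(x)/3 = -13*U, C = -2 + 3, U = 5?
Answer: -104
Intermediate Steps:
C = 1
G(x) = -195 (G(x) = 3*(-13*5) = 3*(-65) = -195)
d = 91 (d = -63*(4 - 4) + 91 = -63*0 + 91 = 0 + 91 = 91)
d + G(b(C, 2)) = 91 - 195 = -104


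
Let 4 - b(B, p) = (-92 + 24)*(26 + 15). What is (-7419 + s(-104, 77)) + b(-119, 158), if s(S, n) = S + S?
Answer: -4835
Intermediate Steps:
s(S, n) = 2*S
b(B, p) = 2792 (b(B, p) = 4 - (-92 + 24)*(26 + 15) = 4 - (-68)*41 = 4 - 1*(-2788) = 4 + 2788 = 2792)
(-7419 + s(-104, 77)) + b(-119, 158) = (-7419 + 2*(-104)) + 2792 = (-7419 - 208) + 2792 = -7627 + 2792 = -4835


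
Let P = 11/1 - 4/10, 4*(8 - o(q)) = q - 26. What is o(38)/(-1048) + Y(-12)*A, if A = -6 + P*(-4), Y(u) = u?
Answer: 3043367/5240 ≈ 580.79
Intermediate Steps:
o(q) = 29/2 - q/4 (o(q) = 8 - (q - 26)/4 = 8 - (-26 + q)/4 = 8 + (13/2 - q/4) = 29/2 - q/4)
P = 53/5 (P = 11*1 - 4*⅒ = 11 - ⅖ = 53/5 ≈ 10.600)
A = -242/5 (A = -6 + (53/5)*(-4) = -6 - 212/5 = -242/5 ≈ -48.400)
o(38)/(-1048) + Y(-12)*A = (29/2 - ¼*38)/(-1048) - 12*(-242/5) = (29/2 - 19/2)*(-1/1048) + 2904/5 = 5*(-1/1048) + 2904/5 = -5/1048 + 2904/5 = 3043367/5240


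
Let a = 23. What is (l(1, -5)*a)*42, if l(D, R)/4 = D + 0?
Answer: 3864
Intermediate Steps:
l(D, R) = 4*D (l(D, R) = 4*(D + 0) = 4*D)
(l(1, -5)*a)*42 = ((4*1)*23)*42 = (4*23)*42 = 92*42 = 3864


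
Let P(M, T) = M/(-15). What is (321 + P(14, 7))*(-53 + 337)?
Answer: 1363484/15 ≈ 90899.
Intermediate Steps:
P(M, T) = -M/15 (P(M, T) = M*(-1/15) = -M/15)
(321 + P(14, 7))*(-53 + 337) = (321 - 1/15*14)*(-53 + 337) = (321 - 14/15)*284 = (4801/15)*284 = 1363484/15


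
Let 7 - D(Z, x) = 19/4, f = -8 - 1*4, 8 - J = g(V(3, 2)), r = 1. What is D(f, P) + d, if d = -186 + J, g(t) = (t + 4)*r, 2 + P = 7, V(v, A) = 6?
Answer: -743/4 ≈ -185.75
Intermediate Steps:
P = 5 (P = -2 + 7 = 5)
g(t) = 4 + t (g(t) = (t + 4)*1 = (4 + t)*1 = 4 + t)
J = -2 (J = 8 - (4 + 6) = 8 - 1*10 = 8 - 10 = -2)
f = -12 (f = -8 - 4 = -12)
D(Z, x) = 9/4 (D(Z, x) = 7 - 19/4 = 9/4)
d = -188 (d = -186 - 2 = -188)
D(f, P) + d = 9/4 - 188 = -743/4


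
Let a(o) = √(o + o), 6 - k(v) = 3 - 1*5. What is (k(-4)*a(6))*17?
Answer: 272*√3 ≈ 471.12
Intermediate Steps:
k(v) = 8 (k(v) = 6 - (3 - 1*5) = 6 - (3 - 5) = 6 - 1*(-2) = 6 + 2 = 8)
a(o) = √2*√o (a(o) = √(2*o) = √2*√o)
(k(-4)*a(6))*17 = (8*(√2*√6))*17 = (8*(2*√3))*17 = (16*√3)*17 = 272*√3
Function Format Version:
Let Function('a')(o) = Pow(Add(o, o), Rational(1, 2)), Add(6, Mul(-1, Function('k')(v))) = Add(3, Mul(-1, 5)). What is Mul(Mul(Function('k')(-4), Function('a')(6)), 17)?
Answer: Mul(272, Pow(3, Rational(1, 2))) ≈ 471.12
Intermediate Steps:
Function('k')(v) = 8 (Function('k')(v) = Add(6, Mul(-1, Add(3, Mul(-1, 5)))) = Add(6, Mul(-1, Add(3, -5))) = Add(6, Mul(-1, -2)) = Add(6, 2) = 8)
Function('a')(o) = Mul(Pow(2, Rational(1, 2)), Pow(o, Rational(1, 2))) (Function('a')(o) = Pow(Mul(2, o), Rational(1, 2)) = Mul(Pow(2, Rational(1, 2)), Pow(o, Rational(1, 2))))
Mul(Mul(Function('k')(-4), Function('a')(6)), 17) = Mul(Mul(8, Mul(Pow(2, Rational(1, 2)), Pow(6, Rational(1, 2)))), 17) = Mul(Mul(8, Mul(2, Pow(3, Rational(1, 2)))), 17) = Mul(Mul(16, Pow(3, Rational(1, 2))), 17) = Mul(272, Pow(3, Rational(1, 2)))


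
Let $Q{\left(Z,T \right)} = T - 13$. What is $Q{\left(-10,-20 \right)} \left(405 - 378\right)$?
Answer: $-891$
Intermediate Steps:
$Q{\left(Z,T \right)} = -13 + T$
$Q{\left(-10,-20 \right)} \left(405 - 378\right) = \left(-13 - 20\right) \left(405 - 378\right) = \left(-33\right) 27 = -891$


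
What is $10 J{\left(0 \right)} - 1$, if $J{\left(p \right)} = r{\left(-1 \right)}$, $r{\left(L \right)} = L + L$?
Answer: $-21$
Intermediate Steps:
$r{\left(L \right)} = 2 L$
$J{\left(p \right)} = -2$ ($J{\left(p \right)} = 2 \left(-1\right) = -2$)
$10 J{\left(0 \right)} - 1 = 10 \left(-2\right) - 1 = -20 - 1 = -21$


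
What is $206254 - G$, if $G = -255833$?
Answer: $462087$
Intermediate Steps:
$206254 - G = 206254 - -255833 = 206254 + 255833 = 462087$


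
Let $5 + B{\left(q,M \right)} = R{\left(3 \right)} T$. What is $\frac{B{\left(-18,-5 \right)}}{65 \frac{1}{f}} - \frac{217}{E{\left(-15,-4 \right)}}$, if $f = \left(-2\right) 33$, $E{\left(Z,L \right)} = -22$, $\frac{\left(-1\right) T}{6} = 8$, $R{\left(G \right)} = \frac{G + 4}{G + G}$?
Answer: $\frac{102677}{1430} \approx 71.802$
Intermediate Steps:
$R{\left(G \right)} = \frac{4 + G}{2 G}$
$T = -48$ ($T = \left(-6\right) 8 = -48$)
$B{\left(q,M \right)} = -61$ ($B{\left(q,M \right)} = -5 + \frac{4 + 3}{2 \cdot 3} \left(-48\right) = -5 + \frac{1}{2} \cdot \frac{1}{3} \cdot 7 \left(-48\right) = -5 + \frac{7}{6} \left(-48\right) = -5 - 56 = -61$)
$f = -66$
$\frac{B{\left(-18,-5 \right)}}{65 \frac{1}{f}} - \frac{217}{E{\left(-15,-4 \right)}} = - \frac{61}{65 \frac{1}{-66}} - \frac{217}{-22} = - \frac{61}{65 \left(- \frac{1}{66}\right)} - - \frac{217}{22} = - \frac{61}{- \frac{65}{66}} + \frac{217}{22} = \left(-61\right) \left(- \frac{66}{65}\right) + \frac{217}{22} = \frac{4026}{65} + \frac{217}{22} = \frac{102677}{1430}$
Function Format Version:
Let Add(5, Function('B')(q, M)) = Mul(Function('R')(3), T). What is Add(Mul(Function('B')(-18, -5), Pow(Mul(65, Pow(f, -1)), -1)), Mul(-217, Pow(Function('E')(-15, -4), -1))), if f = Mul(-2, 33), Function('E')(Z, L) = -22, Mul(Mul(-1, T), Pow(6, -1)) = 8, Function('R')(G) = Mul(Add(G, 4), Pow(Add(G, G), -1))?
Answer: Rational(102677, 1430) ≈ 71.802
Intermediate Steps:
Function('R')(G) = Mul(Rational(1, 2), Pow(G, -1), Add(4, G)) (Function('R')(G) = Mul(Add(4, G), Pow(Mul(2, G), -1)) = Mul(Add(4, G), Mul(Rational(1, 2), Pow(G, -1))) = Mul(Rational(1, 2), Pow(G, -1), Add(4, G)))
T = -48 (T = Mul(-6, 8) = -48)
Function('B')(q, M) = -61 (Function('B')(q, M) = Add(-5, Mul(Mul(Rational(1, 2), Pow(3, -1), Add(4, 3)), -48)) = Add(-5, Mul(Mul(Rational(1, 2), Rational(1, 3), 7), -48)) = Add(-5, Mul(Rational(7, 6), -48)) = Add(-5, -56) = -61)
f = -66
Add(Mul(Function('B')(-18, -5), Pow(Mul(65, Pow(f, -1)), -1)), Mul(-217, Pow(Function('E')(-15, -4), -1))) = Add(Mul(-61, Pow(Mul(65, Pow(-66, -1)), -1)), Mul(-217, Pow(-22, -1))) = Add(Mul(-61, Pow(Mul(65, Rational(-1, 66)), -1)), Mul(-217, Rational(-1, 22))) = Add(Mul(-61, Pow(Rational(-65, 66), -1)), Rational(217, 22)) = Add(Mul(-61, Rational(-66, 65)), Rational(217, 22)) = Add(Rational(4026, 65), Rational(217, 22)) = Rational(102677, 1430)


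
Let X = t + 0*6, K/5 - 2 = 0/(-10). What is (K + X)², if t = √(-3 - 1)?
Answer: 96 + 40*I ≈ 96.0 + 40.0*I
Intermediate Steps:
t = 2*I (t = √(-4) = 2*I ≈ 2.0*I)
K = 10 (K = 10 + 5*(0/(-10)) = 10 + 5*(0*(-⅒)) = 10 + 5*0 = 10 + 0 = 10)
X = 2*I (X = 2*I + 0*6 = 2*I + 0 = 2*I ≈ 2.0*I)
(K + X)² = (10 + 2*I)²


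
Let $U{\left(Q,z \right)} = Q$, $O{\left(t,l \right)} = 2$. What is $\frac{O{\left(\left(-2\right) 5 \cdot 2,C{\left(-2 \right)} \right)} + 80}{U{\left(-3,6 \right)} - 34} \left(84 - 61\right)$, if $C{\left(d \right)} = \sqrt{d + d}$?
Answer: $- \frac{1886}{37} \approx -50.973$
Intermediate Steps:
$C{\left(d \right)} = \sqrt{2} \sqrt{d}$ ($C{\left(d \right)} = \sqrt{2 d} = \sqrt{2} \sqrt{d}$)
$\frac{O{\left(\left(-2\right) 5 \cdot 2,C{\left(-2 \right)} \right)} + 80}{U{\left(-3,6 \right)} - 34} \left(84 - 61\right) = \frac{2 + 80}{-3 - 34} \left(84 - 61\right) = \frac{82}{-37} \cdot 23 = 82 \left(- \frac{1}{37}\right) 23 = \left(- \frac{82}{37}\right) 23 = - \frac{1886}{37}$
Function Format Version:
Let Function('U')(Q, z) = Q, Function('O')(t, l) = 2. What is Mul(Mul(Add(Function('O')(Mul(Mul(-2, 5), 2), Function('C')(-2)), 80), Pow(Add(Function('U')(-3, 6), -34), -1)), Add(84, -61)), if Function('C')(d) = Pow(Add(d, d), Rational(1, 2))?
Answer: Rational(-1886, 37) ≈ -50.973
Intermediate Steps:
Function('C')(d) = Mul(Pow(2, Rational(1, 2)), Pow(d, Rational(1, 2))) (Function('C')(d) = Pow(Mul(2, d), Rational(1, 2)) = Mul(Pow(2, Rational(1, 2)), Pow(d, Rational(1, 2))))
Mul(Mul(Add(Function('O')(Mul(Mul(-2, 5), 2), Function('C')(-2)), 80), Pow(Add(Function('U')(-3, 6), -34), -1)), Add(84, -61)) = Mul(Mul(Add(2, 80), Pow(Add(-3, -34), -1)), Add(84, -61)) = Mul(Mul(82, Pow(-37, -1)), 23) = Mul(Mul(82, Rational(-1, 37)), 23) = Mul(Rational(-82, 37), 23) = Rational(-1886, 37)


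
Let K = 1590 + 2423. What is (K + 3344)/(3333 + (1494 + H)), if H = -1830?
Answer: 7357/2997 ≈ 2.4548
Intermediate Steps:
K = 4013
(K + 3344)/(3333 + (1494 + H)) = (4013 + 3344)/(3333 + (1494 - 1830)) = 7357/(3333 - 336) = 7357/2997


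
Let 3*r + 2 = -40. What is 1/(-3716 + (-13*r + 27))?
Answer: -1/3507 ≈ -0.00028514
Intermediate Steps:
r = -14 (r = -⅔ + (⅓)*(-40) = -⅔ - 40/3 = -14)
1/(-3716 + (-13*r + 27)) = 1/(-3716 + (-13*(-14) + 27)) = 1/(-3716 + (182 + 27)) = 1/(-3716 + 209) = 1/(-3507) = -1/3507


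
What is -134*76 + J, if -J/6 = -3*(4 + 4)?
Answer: -10040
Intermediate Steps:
J = 144 (J = -(-18)*(4 + 4) = -(-18)*8 = -6*(-24) = 144)
-134*76 + J = -134*76 + 144 = -10184 + 144 = -10040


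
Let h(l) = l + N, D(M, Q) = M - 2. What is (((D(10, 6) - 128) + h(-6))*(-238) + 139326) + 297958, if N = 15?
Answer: 463702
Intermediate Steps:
D(M, Q) = -2 + M
h(l) = 15 + l (h(l) = l + 15 = 15 + l)
(((D(10, 6) - 128) + h(-6))*(-238) + 139326) + 297958 = ((((-2 + 10) - 128) + (15 - 6))*(-238) + 139326) + 297958 = (((8 - 128) + 9)*(-238) + 139326) + 297958 = ((-120 + 9)*(-238) + 139326) + 297958 = (-111*(-238) + 139326) + 297958 = (26418 + 139326) + 297958 = 165744 + 297958 = 463702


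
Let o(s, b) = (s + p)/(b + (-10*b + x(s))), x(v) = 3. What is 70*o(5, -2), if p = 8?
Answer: 130/3 ≈ 43.333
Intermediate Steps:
o(s, b) = (8 + s)/(3 - 9*b) (o(s, b) = (s + 8)/(b + (-10*b + 3)) = (8 + s)/(b + (3 - 10*b)) = (8 + s)/(3 - 9*b))
70*o(5, -2) = 70*((-8 - 1*5)/(3*(-1 + 3*(-2)))) = 70*((-8 - 5)/(3*(-1 - 6))) = 70*((1/3)*(-13)/(-7)) = 70*((1/3)*(-1/7)*(-13)) = 70*(13/21) = 130/3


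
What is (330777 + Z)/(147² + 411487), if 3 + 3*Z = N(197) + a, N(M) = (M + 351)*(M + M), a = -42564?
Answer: 291419/324822 ≈ 0.89717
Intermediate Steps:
N(M) = 2*M*(351 + M) (N(M) = (351 + M)*(2*M) = 2*M*(351 + M))
Z = 173345/3 (Z = -1 + (2*197*(351 + 197) - 42564)/3 = -1 + (2*197*548 - 42564)/3 = -1 + (215912 - 42564)/3 = -1 + (⅓)*173348 = -1 + 173348/3 = 173345/3 ≈ 57782.)
(330777 + Z)/(147² + 411487) = (330777 + 173345/3)/(147² + 411487) = 1165676/(3*(21609 + 411487)) = (1165676/3)/433096 = (1165676/3)*(1/433096) = 291419/324822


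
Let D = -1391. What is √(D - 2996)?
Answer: I*√4387 ≈ 66.234*I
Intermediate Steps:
√(D - 2996) = √(-1391 - 2996) = √(-4387) = I*√4387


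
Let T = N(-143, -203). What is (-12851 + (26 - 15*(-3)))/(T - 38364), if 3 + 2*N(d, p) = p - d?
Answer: 8520/25597 ≈ 0.33285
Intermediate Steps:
N(d, p) = -3/2 + p/2 - d/2 (N(d, p) = -3/2 + (p - d)/2 = -3/2 + (p/2 - d/2) = -3/2 + p/2 - d/2)
T = -63/2 (T = -3/2 + (1/2)*(-203) - 1/2*(-143) = -3/2 - 203/2 + 143/2 = -63/2 ≈ -31.500)
(-12851 + (26 - 15*(-3)))/(T - 38364) = (-12851 + (26 - 15*(-3)))/(-63/2 - 38364) = (-12851 + (26 + 45))/(-76791/2) = (-12851 + 71)*(-2/76791) = -12780*(-2/76791) = 8520/25597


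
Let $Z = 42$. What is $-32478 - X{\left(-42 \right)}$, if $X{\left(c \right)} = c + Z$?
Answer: $-32478$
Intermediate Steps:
$X{\left(c \right)} = 42 + c$ ($X{\left(c \right)} = c + 42 = 42 + c$)
$-32478 - X{\left(-42 \right)} = -32478 - \left(42 - 42\right) = -32478 - 0 = -32478 + 0 = -32478$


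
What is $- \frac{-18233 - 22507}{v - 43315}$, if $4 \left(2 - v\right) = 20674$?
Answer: $- \frac{27160}{32321} \approx -0.84032$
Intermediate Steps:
$v = - \frac{10333}{2}$ ($v = 2 - \frac{10337}{2} = - \frac{10333}{2} \approx -5166.5$)
$- \frac{-18233 - 22507}{v - 43315} = - \frac{-18233 - 22507}{- \frac{10333}{2} - 43315} = - \frac{-40740}{- \frac{96963}{2}} = - \frac{\left(-40740\right) \left(-2\right)}{96963} = \left(-1\right) \frac{27160}{32321} = - \frac{27160}{32321}$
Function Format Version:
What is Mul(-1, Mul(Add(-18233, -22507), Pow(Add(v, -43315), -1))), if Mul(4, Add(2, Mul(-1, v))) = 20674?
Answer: Rational(-27160, 32321) ≈ -0.84032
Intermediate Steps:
v = Rational(-10333, 2) (v = Add(2, Mul(Rational(-1, 4), 20674)) = Add(2, Rational(-10337, 2)) = Rational(-10333, 2) ≈ -5166.5)
Mul(-1, Mul(Add(-18233, -22507), Pow(Add(v, -43315), -1))) = Mul(-1, Mul(Add(-18233, -22507), Pow(Add(Rational(-10333, 2), -43315), -1))) = Mul(-1, Mul(-40740, Pow(Rational(-96963, 2), -1))) = Mul(-1, Mul(-40740, Rational(-2, 96963))) = Mul(-1, Rational(27160, 32321)) = Rational(-27160, 32321)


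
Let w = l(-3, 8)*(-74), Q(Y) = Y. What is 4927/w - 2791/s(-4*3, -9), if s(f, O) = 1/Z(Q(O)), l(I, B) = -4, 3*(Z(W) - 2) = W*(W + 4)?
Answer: -14039385/296 ≈ -47430.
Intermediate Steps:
Z(W) = 2 + W*(4 + W)/3 (Z(W) = 2 + (W*(W + 4))/3 = 2 + (W*(4 + W))/3 = 2 + W*(4 + W)/3)
s(f, O) = 1/(2 + O²/3 + 4*O/3)
w = 296 (w = -4*(-74) = 296)
4927/w - 2791/s(-4*3, -9) = 4927/296 - 2791/(3/(6 + (-9)² + 4*(-9))) = 4927*(1/296) - 2791/(3/(6 + 81 - 36)) = 4927/296 - 2791/(3/51) = 4927/296 - 2791/(3*(1/51)) = 4927/296 - 2791/1/17 = 4927/296 - 2791*17 = 4927/296 - 47447 = -14039385/296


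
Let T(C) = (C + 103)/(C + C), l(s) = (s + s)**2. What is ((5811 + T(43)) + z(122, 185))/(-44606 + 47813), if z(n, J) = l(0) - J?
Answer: 241991/137901 ≈ 1.7548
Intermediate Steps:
l(s) = 4*s**2 (l(s) = (2*s)**2 = 4*s**2)
z(n, J) = -J (z(n, J) = 4*0**2 - J = 4*0 - J = 0 - J = -J)
T(C) = (103 + C)/(2*C) (T(C) = (103 + C)/((2*C)) = (103 + C)*(1/(2*C)) = (103 + C)/(2*C))
((5811 + T(43)) + z(122, 185))/(-44606 + 47813) = ((5811 + (1/2)*(103 + 43)/43) - 1*185)/(-44606 + 47813) = ((5811 + (1/2)*(1/43)*146) - 185)/3207 = ((5811 + 73/43) - 185)*(1/3207) = (249946/43 - 185)*(1/3207) = (241991/43)*(1/3207) = 241991/137901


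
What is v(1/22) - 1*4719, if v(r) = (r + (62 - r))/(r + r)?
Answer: -4037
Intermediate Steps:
v(r) = 31/r (v(r) = 62/((2*r)) = 62*(1/(2*r)) = 31/r)
v(1/22) - 1*4719 = 31/(1/22) - 1*4719 = 31/(1/22) - 4719 = 31*22 - 4719 = 682 - 4719 = -4037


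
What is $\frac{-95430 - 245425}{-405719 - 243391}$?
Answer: $\frac{68171}{129822} \approx 0.52511$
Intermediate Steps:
$\frac{-95430 - 245425}{-405719 - 243391} = - \frac{340855}{-649110} = \left(-340855\right) \left(- \frac{1}{649110}\right) = \frac{68171}{129822}$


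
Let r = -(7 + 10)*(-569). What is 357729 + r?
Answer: 367402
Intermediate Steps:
r = 9673 (r = -1*17*(-569) = -17*(-569) = 9673)
357729 + r = 357729 + 9673 = 367402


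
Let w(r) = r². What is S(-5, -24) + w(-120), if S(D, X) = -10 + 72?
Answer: 14462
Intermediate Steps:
S(D, X) = 62
S(-5, -24) + w(-120) = 62 + (-120)² = 62 + 14400 = 14462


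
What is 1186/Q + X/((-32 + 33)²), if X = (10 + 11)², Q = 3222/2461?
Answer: 2169824/1611 ≈ 1346.9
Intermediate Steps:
Q = 3222/2461 (Q = 3222*(1/2461) = 3222/2461 ≈ 1.3092)
X = 441 (X = 21² = 441)
1186/Q + X/((-32 + 33)²) = 1186/(3222/2461) + 441/((-32 + 33)²) = 1186*(2461/3222) + 441/(1²) = 1459373/1611 + 441/1 = 1459373/1611 + 441*1 = 1459373/1611 + 441 = 2169824/1611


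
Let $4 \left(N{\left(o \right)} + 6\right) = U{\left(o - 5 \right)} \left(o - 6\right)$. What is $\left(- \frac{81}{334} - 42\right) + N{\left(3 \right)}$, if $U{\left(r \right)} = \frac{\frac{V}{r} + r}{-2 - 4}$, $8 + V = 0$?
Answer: $- \frac{32059}{668} \approx -47.992$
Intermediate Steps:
$V = -8$ ($V = -8 + 0 = -8$)
$U{\left(r \right)} = - \frac{r}{6} + \frac{4}{3 r}$ ($U{\left(r \right)} = \frac{- \frac{8}{r} + r}{-2 - 4} = \frac{r - \frac{8}{r}}{-6} = \left(r - \frac{8}{r}\right) \left(- \frac{1}{6}\right) = - \frac{r}{6} + \frac{4}{3 r}$)
$N{\left(o \right)} = -6 + \frac{\left(-6 + o\right) \left(8 - \left(-5 + o\right)^{2}\right)}{24 \left(-5 + o\right)}$ ($N{\left(o \right)} = -6 + \frac{\frac{8 - \left(o - 5\right)^{2}}{6 \left(o - 5\right)} \left(o - 6\right)}{4} = -6 + \frac{\frac{8 - \left(-5 + o\right)^{2}}{6 \left(-5 + o\right)} \left(-6 + o\right)}{4} = -6 + \frac{\frac{1}{6} \frac{1}{-5 + o} \left(-6 + o\right) \left(8 - \left(-5 + o\right)^{2}\right)}{4} = -6 + \frac{\left(-6 + o\right) \left(8 - \left(-5 + o\right)^{2}\right)}{24 \left(-5 + o\right)}$)
$\left(- \frac{81}{334} - 42\right) + N{\left(3 \right)} = \left(- \frac{81}{334} - 42\right) + \frac{822 - 3^{3} - 663 + 16 \cdot 3^{2}}{24 \left(-5 + 3\right)} = \left(\left(-81\right) \frac{1}{334} - 42\right) + \frac{822 - 27 - 663 + 16 \cdot 9}{24 \left(-2\right)} = \left(- \frac{81}{334} - 42\right) + \frac{1}{24} \left(- \frac{1}{2}\right) \left(822 - 27 - 663 + 144\right) = - \frac{14109}{334} + \frac{1}{24} \left(- \frac{1}{2}\right) 276 = - \frac{14109}{334} - \frac{23}{4} = - \frac{32059}{668}$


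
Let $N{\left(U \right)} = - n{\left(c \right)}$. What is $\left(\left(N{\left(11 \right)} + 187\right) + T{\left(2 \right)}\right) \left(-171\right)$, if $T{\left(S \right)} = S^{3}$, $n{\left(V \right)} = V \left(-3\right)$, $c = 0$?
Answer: $-33345$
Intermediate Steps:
$n{\left(V \right)} = - 3 V$
$N{\left(U \right)} = 0$ ($N{\left(U \right)} = - \left(-3\right) 0 = \left(-1\right) 0 = 0$)
$\left(\left(N{\left(11 \right)} + 187\right) + T{\left(2 \right)}\right) \left(-171\right) = \left(\left(0 + 187\right) + 2^{3}\right) \left(-171\right) = \left(187 + 8\right) \left(-171\right) = 195 \left(-171\right) = -33345$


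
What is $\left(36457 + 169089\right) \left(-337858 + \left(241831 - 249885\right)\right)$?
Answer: $-71100827952$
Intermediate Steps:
$\left(36457 + 169089\right) \left(-337858 + \left(241831 - 249885\right)\right) = 205546 \left(-337858 + \left(241831 - 249885\right)\right) = 205546 \left(-337858 - 8054\right) = 205546 \left(-345912\right) = -71100827952$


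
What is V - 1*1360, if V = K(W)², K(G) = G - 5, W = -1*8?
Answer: -1191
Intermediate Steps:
W = -8
K(G) = -5 + G
V = 169 (V = (-5 - 8)² = (-13)² = 169)
V - 1*1360 = 169 - 1*1360 = 169 - 1360 = -1191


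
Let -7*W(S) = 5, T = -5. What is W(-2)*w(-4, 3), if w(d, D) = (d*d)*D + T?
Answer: -215/7 ≈ -30.714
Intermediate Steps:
W(S) = -5/7 (W(S) = -1/7*5 = -5/7)
w(d, D) = -5 + D*d**2 (w(d, D) = (d*d)*D - 5 = d**2*D - 5 = D*d**2 - 5 = -5 + D*d**2)
W(-2)*w(-4, 3) = -5*(-5 + 3*(-4)**2)/7 = -5*(-5 + 3*16)/7 = -5*(-5 + 48)/7 = -5/7*43 = -215/7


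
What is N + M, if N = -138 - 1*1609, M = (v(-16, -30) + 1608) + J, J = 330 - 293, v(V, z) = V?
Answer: -118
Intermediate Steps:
J = 37
M = 1629 (M = (-16 + 1608) + 37 = 1592 + 37 = 1629)
N = -1747 (N = -138 - 1609 = -1747)
N + M = -1747 + 1629 = -118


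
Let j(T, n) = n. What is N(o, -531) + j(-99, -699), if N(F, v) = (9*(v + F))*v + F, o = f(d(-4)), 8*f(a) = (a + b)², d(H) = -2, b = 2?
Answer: 2536950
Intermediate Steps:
f(a) = (2 + a)²/8 (f(a) = (a + 2)²/8 = (2 + a)²/8)
o = 0 (o = (2 - 2)²/8 = (⅛)*0² = (⅛)*0 = 0)
N(F, v) = F + v*(9*F + 9*v) (N(F, v) = (9*(F + v))*v + F = (9*F + 9*v)*v + F = v*(9*F + 9*v) + F = F + v*(9*F + 9*v))
N(o, -531) + j(-99, -699) = (0 + 9*(-531)² + 9*0*(-531)) - 699 = (0 + 9*281961 + 0) - 699 = (0 + 2537649 + 0) - 699 = 2537649 - 699 = 2536950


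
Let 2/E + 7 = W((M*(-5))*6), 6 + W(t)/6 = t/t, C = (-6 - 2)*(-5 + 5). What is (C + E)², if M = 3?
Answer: 4/1369 ≈ 0.0029218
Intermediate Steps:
C = 0 (C = -8*0 = 0)
W(t) = -30 (W(t) = -36 + 6*(t/t) = -36 + 6*1 = -36 + 6 = -30)
E = -2/37 (E = 2/(-7 - 30) = 2/(-37) = 2*(-1/37) = -2/37 ≈ -0.054054)
(C + E)² = (0 - 2/37)² = (-2/37)² = 4/1369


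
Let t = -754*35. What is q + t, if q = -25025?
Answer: -51415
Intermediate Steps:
t = -26390
q + t = -25025 - 26390 = -51415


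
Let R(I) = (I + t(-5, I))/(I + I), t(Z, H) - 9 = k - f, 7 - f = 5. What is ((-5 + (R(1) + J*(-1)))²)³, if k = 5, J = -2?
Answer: 117649/64 ≈ 1838.3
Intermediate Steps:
f = 2 (f = 7 - 1*5 = 7 - 5 = 2)
t(Z, H) = 12 (t(Z, H) = 9 + (5 - 1*2) = 9 + (5 - 2) = 9 + 3 = 12)
R(I) = (12 + I)/(2*I) (R(I) = (I + 12)/(I + I) = (12 + I)/((2*I)) = (12 + I)*(1/(2*I)) = (12 + I)/(2*I))
((-5 + (R(1) + J*(-1)))²)³ = ((-5 + ((½)*(12 + 1)/1 - 2*(-1)))²)³ = ((-5 + ((½)*1*13 + 2))²)³ = ((-5 + (13/2 + 2))²)³ = ((-5 + 17/2)²)³ = ((7/2)²)³ = (49/4)³ = 117649/64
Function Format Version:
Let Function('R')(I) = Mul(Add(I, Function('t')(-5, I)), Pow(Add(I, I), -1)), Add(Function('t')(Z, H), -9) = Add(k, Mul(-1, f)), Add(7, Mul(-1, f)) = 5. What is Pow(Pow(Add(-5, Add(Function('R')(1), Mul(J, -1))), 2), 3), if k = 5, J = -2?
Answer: Rational(117649, 64) ≈ 1838.3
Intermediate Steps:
f = 2 (f = Add(7, Mul(-1, 5)) = Add(7, -5) = 2)
Function('t')(Z, H) = 12 (Function('t')(Z, H) = Add(9, Add(5, Mul(-1, 2))) = Add(9, Add(5, -2)) = Add(9, 3) = 12)
Function('R')(I) = Mul(Rational(1, 2), Pow(I, -1), Add(12, I)) (Function('R')(I) = Mul(Add(I, 12), Pow(Add(I, I), -1)) = Mul(Add(12, I), Pow(Mul(2, I), -1)) = Mul(Add(12, I), Mul(Rational(1, 2), Pow(I, -1))) = Mul(Rational(1, 2), Pow(I, -1), Add(12, I)))
Pow(Pow(Add(-5, Add(Function('R')(1), Mul(J, -1))), 2), 3) = Pow(Pow(Add(-5, Add(Mul(Rational(1, 2), Pow(1, -1), Add(12, 1)), Mul(-2, -1))), 2), 3) = Pow(Pow(Add(-5, Add(Mul(Rational(1, 2), 1, 13), 2)), 2), 3) = Pow(Pow(Add(-5, Add(Rational(13, 2), 2)), 2), 3) = Pow(Pow(Add(-5, Rational(17, 2)), 2), 3) = Pow(Pow(Rational(7, 2), 2), 3) = Pow(Rational(49, 4), 3) = Rational(117649, 64)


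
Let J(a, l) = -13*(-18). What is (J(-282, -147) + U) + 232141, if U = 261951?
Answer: 494326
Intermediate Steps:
J(a, l) = 234
(J(-282, -147) + U) + 232141 = (234 + 261951) + 232141 = 262185 + 232141 = 494326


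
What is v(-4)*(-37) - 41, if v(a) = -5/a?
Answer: -349/4 ≈ -87.250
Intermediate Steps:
v(-4)*(-37) - 41 = -5/(-4)*(-37) - 41 = -5*(-¼)*(-37) - 41 = (5/4)*(-37) - 41 = -185/4 - 41 = -349/4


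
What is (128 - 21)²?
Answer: 11449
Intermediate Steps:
(128 - 21)² = 107² = 11449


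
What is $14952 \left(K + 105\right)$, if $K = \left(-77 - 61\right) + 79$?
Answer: $687792$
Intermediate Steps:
$K = -59$ ($K = -138 + 79 = -59$)
$14952 \left(K + 105\right) = 14952 \left(-59 + 105\right) = 14952 \cdot 46 = 687792$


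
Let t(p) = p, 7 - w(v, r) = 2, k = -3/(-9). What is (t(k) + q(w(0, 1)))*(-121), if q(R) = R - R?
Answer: -121/3 ≈ -40.333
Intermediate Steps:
k = 1/3 (k = -3*(-1/9) = 1/3 ≈ 0.33333)
w(v, r) = 5 (w(v, r) = 7 - 1*2 = 7 - 2 = 5)
q(R) = 0
(t(k) + q(w(0, 1)))*(-121) = (1/3 + 0)*(-121) = (1/3)*(-121) = -121/3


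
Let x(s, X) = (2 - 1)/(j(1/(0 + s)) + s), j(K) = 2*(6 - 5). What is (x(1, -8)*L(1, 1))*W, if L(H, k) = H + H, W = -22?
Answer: -44/3 ≈ -14.667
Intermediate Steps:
j(K) = 2 (j(K) = 2*1 = 2)
L(H, k) = 2*H
x(s, X) = 1/(2 + s) (x(s, X) = (2 - 1)/(2 + s) = 1/(2 + s))
(x(1, -8)*L(1, 1))*W = ((2*1)/(2 + 1))*(-22) = (2/3)*(-22) = -44/3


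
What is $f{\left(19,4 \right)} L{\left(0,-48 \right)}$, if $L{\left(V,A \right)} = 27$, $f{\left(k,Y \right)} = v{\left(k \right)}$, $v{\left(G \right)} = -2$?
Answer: $-54$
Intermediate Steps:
$f{\left(k,Y \right)} = -2$
$f{\left(19,4 \right)} L{\left(0,-48 \right)} = \left(-2\right) 27 = -54$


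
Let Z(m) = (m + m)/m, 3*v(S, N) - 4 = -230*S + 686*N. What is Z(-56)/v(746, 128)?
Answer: -3/41884 ≈ -7.1626e-5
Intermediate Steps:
v(S, N) = 4/3 - 230*S/3 + 686*N/3 (v(S, N) = 4/3 + (-230*S + 686*N)/3 = 4/3 + (-230*S/3 + 686*N/3) = 4/3 - 230*S/3 + 686*N/3)
Z(m) = 2 (Z(m) = (2*m)/m = 2)
Z(-56)/v(746, 128) = 2/(4/3 - 230/3*746 + (686/3)*128) = 2/(4/3 - 171580/3 + 87808/3) = 2/(-83768/3) = 2*(-3/83768) = -3/41884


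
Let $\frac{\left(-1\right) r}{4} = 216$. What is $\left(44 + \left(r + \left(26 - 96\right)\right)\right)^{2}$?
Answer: $792100$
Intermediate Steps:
$r = -864$ ($r = \left(-4\right) 216 = -864$)
$\left(44 + \left(r + \left(26 - 96\right)\right)\right)^{2} = \left(44 + \left(-864 + \left(26 - 96\right)\right)\right)^{2} = \left(44 - 934\right)^{2} = \left(-890\right)^{2} = 792100$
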